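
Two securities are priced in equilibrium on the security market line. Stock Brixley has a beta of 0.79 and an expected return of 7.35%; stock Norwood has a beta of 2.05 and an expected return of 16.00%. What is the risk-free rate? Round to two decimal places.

Both satisfy E(R) = R_f + β·MRP, so the slope of the SML is
MRP = (16.00% − 7.35%) / (2.05 − 0.79) = 8.65% / 1.26 = 6.8651%
R_f = E(R_Brixley) − β_Brixley·MRP = 7.35% − 0.79 × 6.8651% = 1.9266%

1.93%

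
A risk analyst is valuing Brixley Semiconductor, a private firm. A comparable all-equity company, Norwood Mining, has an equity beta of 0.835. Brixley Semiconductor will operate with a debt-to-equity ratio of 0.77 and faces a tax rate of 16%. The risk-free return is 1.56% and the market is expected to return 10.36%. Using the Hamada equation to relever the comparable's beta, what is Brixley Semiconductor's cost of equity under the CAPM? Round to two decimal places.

β_L = β_U × [1 + (1 − t)(D/E)] = 0.835 × [1 + (1 − 0.16) × 0.77]
    = 0.835 × [1 + 0.84 × 0.77] = 0.835 × 1.6468 = 1.3751
MRP = 10.36% − 1.56% = 8.80%
E(R) = R_f + β_L × MRP = 1.56% + 1.3751 × 8.80% = 13.66%

13.66%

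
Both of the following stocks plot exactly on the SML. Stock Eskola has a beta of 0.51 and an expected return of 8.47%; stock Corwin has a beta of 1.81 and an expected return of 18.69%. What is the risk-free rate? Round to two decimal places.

Both satisfy E(R) = R_f + β·MRP, so the slope of the SML is
MRP = (18.69% − 8.47%) / (1.81 − 0.51) = 10.22% / 1.30 = 7.8615%
R_f = E(R_Eskola) − β_Eskola·MRP = 8.47% − 0.51 × 7.8615% = 4.4606%

4.46%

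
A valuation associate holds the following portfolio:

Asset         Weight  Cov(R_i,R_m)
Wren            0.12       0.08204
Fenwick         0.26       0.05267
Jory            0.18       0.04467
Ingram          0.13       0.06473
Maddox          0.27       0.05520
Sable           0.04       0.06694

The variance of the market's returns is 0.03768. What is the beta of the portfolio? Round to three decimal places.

β_Wren = 0.08204 / 0.03768 = 2.1773
β_Fenwick = 0.05267 / 0.03768 = 1.3978
β_Jory = 0.04467 / 0.03768 = 1.1855
β_Ingram = 0.06473 / 0.03768 = 1.7179
β_Maddox = 0.05520 / 0.03768 = 1.4650
β_Sable = 0.06694 / 0.03768 = 1.7765
β_P = Σ w_i β_i = 0.12×2.1773 + 0.26×1.3978 + 0.18×1.1855 + 0.13×1.7179 + 0.27×1.4650 + 0.04×1.7765 = 1.5280

1.528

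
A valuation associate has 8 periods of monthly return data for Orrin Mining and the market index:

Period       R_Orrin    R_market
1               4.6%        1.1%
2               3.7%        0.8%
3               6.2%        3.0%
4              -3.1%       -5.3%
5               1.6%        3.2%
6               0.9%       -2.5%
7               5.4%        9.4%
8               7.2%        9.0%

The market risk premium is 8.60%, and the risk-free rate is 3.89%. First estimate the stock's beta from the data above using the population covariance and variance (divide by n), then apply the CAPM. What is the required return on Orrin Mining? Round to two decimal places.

8.62%

Mean R_i = (4.6 + 3.7 + 6.2 − 3.1 + 1.6 + 0.9 + 5.4 + 7.2) / 8 = 3.3125%
Mean R_m = (1.1 + 0.8 + 3.0 − 5.3 + 3.2 − 2.5 + 9.4 + 9.0) / 8 = 2.3375%
Σ(R_i − R̄_i)(R_m − R̄_m) = 99.5363  ⇒  Cov = 99.5363 / 8 = 12.4420
Σ(R_m − R̄_m)² = 181.0788  ⇒  Var(R_m) = 181.0788 / 8 = 22.6349
β = Cov / Var(R_m) = 12.4420 / 22.6349 = 0.5497
E(R) = R_f + β × MRP = 3.89% + 0.5497 × 8.60% = 8.62%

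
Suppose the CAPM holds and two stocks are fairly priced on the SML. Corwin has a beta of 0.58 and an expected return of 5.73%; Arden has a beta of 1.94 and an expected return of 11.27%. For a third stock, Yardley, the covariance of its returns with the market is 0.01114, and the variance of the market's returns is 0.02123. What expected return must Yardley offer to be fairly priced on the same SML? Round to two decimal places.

5.50%

MRP = (11.27% − 5.73%) / (1.94 − 0.58) = 4.0735%
R_f = 5.73% − 0.58 × 4.0735% = 3.3674%
β_Yardley = Cov / Var(R_m) = 0.01114 / 0.02123 = 0.5247
E(R_Yardley) = R_f + β × MRP = 3.3674% + 0.5247 × 4.0735% = 5.50%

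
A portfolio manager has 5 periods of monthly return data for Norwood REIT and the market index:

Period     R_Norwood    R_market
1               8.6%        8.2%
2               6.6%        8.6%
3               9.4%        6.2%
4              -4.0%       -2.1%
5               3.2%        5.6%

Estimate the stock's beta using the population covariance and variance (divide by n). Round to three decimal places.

Mean R_i = (8.6 + 6.6 + 9.4 − 4.0 + 3.2) / 5 = 4.7600%
Mean R_m = (8.2 + 8.6 + 6.2 − 2.1 + 5.6) / 5 = 5.3000%
Σ(R_i − R̄_i)(R_m − R̄_m) = 85.7400  ⇒  Cov = 85.7400 / 5 = 17.1480
Σ(R_m − R̄_m)² = 74.9600  ⇒  Var(R_m) = 74.9600 / 5 = 14.9920
β = Cov / Var(R_m) = 17.1480 / 14.9920 = 1.1438

1.144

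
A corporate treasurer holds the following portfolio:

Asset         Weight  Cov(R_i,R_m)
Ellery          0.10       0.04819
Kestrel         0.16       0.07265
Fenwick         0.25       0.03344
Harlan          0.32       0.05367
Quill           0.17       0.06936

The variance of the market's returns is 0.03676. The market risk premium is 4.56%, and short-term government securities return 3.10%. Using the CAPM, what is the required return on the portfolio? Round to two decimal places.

β_Ellery = 0.04819 / 0.03676 = 1.3109
β_Kestrel = 0.07265 / 0.03676 = 1.9763
β_Fenwick = 0.03344 / 0.03676 = 0.9097
β_Harlan = 0.05367 / 0.03676 = 1.4600
β_Quill = 0.06936 / 0.03676 = 1.8868
β_P = Σ w_i β_i = 0.10×1.3109 + 0.16×1.9763 + 0.25×0.9097 + 0.32×1.4600 + 0.17×1.8868 = 1.4627
E(R_P) = R_f + β_P × MRP = 3.10% + 1.4627 × 4.56% = 9.77%

9.77%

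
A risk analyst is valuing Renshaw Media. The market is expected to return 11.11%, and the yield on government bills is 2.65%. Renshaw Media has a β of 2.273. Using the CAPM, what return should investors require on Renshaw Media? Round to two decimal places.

21.88%

Market risk premium = E(R_m) − R_f = 11.11% − 2.65% = 8.46%
E(R) = R_f + β × MRP = 2.65% + 2.273 × 8.46% = 21.88%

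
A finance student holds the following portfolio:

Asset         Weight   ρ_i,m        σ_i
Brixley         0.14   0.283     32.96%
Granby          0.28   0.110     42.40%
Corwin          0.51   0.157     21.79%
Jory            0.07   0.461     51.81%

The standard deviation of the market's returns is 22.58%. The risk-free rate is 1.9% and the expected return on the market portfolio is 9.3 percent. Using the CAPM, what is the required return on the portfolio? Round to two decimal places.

β_Brixley = 0.283 × 32.96% / 22.58% = 0.4131
β_Granby = 0.110 × 42.40% / 22.58% = 0.2066
β_Corwin = 0.157 × 21.79% / 22.58% = 0.1515
β_Jory = 0.461 × 51.81% / 22.58% = 1.0578
β_P = Σ w_i β_i = 0.14×0.4131 + 0.28×0.2066 + 0.51×0.1515 + 0.07×1.0578 = 0.2670
MRP = 9.3% − 1.9% = 7.40%
E(R_P) = R_f + β_P × MRP = 1.9% + 0.2670 × 7.4% = 3.88%

3.88%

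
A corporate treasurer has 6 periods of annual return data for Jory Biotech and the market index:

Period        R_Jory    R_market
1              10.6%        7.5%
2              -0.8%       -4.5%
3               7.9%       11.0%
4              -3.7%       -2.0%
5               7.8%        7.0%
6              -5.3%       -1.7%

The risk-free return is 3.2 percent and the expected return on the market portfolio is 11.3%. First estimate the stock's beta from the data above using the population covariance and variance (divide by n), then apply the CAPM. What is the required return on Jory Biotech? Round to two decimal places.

10.90%

Mean R_i = (10.6 − 0.8 + 7.9 − 3.7 + 7.8 − 5.3) / 6 = 2.7500%
Mean R_m = (7.5 − 4.5 + 11.0 − 2.0 + 7.0 − 1.7) / 6 = 2.8833%
Σ(R_i − R̄_i)(R_m − R̄_m) = 193.4350  ⇒  Cov = 193.4350 / 6 = 32.2392
Σ(R_m − R̄_m)² = 203.5083  ⇒  Var(R_m) = 203.5083 / 6 = 33.9181
β = Cov / Var(R_m) = 32.2392 / 33.9181 = 0.9505
MRP = 11.3% − 3.2% = 8.10%
E(R) = R_f + β × MRP = 3.2% + 0.9505 × 8.1% = 10.90%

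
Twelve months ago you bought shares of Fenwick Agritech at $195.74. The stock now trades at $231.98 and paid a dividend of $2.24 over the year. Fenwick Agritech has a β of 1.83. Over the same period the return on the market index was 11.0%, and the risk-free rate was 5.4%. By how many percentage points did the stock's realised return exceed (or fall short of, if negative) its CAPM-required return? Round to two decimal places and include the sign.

Realised HPR = (P1 + D1 − P0) / P0 = (231.98 + 2.24 − 195.74) / 195.74 = 38.48 / 195.74 = 19.6587%
MRP = 11.0% − 5.4% = 5.60%
CAPM required = R_f + β·MRP = 5.4% + 1.83 × 5.6% = 15.6480%
α = realised − required = 19.6587% − 15.6480% = +4.01%

+4.01%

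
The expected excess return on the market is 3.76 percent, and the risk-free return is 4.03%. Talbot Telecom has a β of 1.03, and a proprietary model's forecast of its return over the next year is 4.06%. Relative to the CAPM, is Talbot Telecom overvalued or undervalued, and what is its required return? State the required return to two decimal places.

Required return = R_f + β·MRP = 4.03% + 1.03 × 3.76% = 7.90%
Forecast 4.06% < required 7.90% → the stock plots below the SML → overvalued.

Overvalued; required return 7.90%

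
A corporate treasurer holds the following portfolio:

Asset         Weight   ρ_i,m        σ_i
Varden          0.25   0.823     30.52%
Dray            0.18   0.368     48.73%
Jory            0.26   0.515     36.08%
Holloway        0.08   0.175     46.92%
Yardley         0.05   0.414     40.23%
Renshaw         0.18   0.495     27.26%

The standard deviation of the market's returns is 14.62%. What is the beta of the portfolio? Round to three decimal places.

β_Varden = 0.823 × 30.52% / 14.62% = 1.7181
β_Dray = 0.368 × 48.73% / 14.62% = 1.2266
β_Jory = 0.515 × 36.08% / 14.62% = 1.2709
β_Holloway = 0.175 × 46.92% / 14.62% = 0.5616
β_Yardley = 0.414 × 40.23% / 14.62% = 1.1392
β_Renshaw = 0.495 × 27.26% / 14.62% = 0.9230
β_P = Σ w_i β_i = 0.25×1.7181 + 0.18×1.2266 + 0.26×1.2709 + 0.08×0.5616 + 0.05×1.1392 + 0.18×0.9230 = 1.2488

1.249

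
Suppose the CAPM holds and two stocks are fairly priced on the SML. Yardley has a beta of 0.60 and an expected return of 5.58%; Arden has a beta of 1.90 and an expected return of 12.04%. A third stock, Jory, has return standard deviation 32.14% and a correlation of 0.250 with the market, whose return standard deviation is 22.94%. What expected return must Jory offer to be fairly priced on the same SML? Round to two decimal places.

MRP = (12.04% − 5.58%) / (1.90 − 0.60) = 4.9692%
R_f = 5.58% − 0.60 × 4.9692% = 2.5985%
β_Jory = ρ·σ_i/σ_m = 0.250 × 32.14 / 22.94 = 0.3503
E(R_Jory) = R_f + β × MRP = 2.5985% + 0.3503 × 4.9692% = 4.34%

4.34%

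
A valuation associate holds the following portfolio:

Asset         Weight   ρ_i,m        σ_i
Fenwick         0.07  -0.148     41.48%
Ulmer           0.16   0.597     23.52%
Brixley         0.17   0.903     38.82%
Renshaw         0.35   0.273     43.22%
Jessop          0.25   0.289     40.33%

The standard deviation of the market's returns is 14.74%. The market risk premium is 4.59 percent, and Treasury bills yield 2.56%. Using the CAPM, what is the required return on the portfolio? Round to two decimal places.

β_Fenwick = -0.148 × 41.48% / 14.74% = -0.4165
β_Ulmer = 0.597 × 23.52% / 14.74% = 0.9526
β_Brixley = 0.903 × 38.82% / 14.74% = 2.3782
β_Renshaw = 0.273 × 43.22% / 14.74% = 0.8005
β_Jessop = 0.289 × 40.33% / 14.74% = 0.7907
β_P = Σ w_i β_i = 0.07×-0.4165 + 0.16×0.9526 + 0.17×2.3782 + 0.35×0.8005 + 0.25×0.7907 = 1.0054
E(R_P) = R_f + β_P × MRP = 2.56% + 1.0054 × 4.59% = 7.17%

7.17%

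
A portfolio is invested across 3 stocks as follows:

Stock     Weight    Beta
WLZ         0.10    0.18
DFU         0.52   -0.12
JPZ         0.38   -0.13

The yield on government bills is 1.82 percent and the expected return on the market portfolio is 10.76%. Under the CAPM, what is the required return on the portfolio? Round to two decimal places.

β_P = Σ w_i β_i = 0.10×0.18 + 0.52×-0.12 + 0.38×-0.13 = -0.0938
MRP = 10.76% − 1.82% = 8.94%
E(R_P) = R_f + β_P × MRP = 1.82% + -0.0938 × 8.94% = 0.98%

0.98%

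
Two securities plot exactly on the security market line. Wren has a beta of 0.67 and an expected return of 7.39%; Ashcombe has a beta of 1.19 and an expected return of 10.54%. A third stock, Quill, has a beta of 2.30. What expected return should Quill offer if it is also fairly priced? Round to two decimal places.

17.26%

MRP (SML slope) = (10.54% − 7.39%) / (1.19 − 0.67) = 3.15% / 0.52 = 6.0577%
R_f (intercept) = 7.39% − 0.67 × 6.0577% = 3.3313%
E(R_Quill) = R_f + β × MRP = 3.3313% + 2.30 × 6.0577% = 17.26%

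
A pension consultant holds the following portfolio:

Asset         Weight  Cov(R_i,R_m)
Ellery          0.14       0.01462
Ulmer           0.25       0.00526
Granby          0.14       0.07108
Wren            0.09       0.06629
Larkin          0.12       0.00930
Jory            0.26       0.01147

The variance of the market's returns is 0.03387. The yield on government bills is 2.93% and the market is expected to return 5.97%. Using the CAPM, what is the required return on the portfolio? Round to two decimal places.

β_Ellery = 0.01462 / 0.03387 = 0.4317
β_Ulmer = 0.00526 / 0.03387 = 0.1553
β_Granby = 0.07108 / 0.03387 = 2.0986
β_Wren = 0.06629 / 0.03387 = 1.9572
β_Larkin = 0.00930 / 0.03387 = 0.2746
β_Jory = 0.01147 / 0.03387 = 0.3386
β_P = Σ w_i β_i = 0.14×0.4317 + 0.25×0.1553 + 0.14×2.0986 + 0.09×1.9572 + 0.12×0.2746 + 0.26×0.3386 = 0.6902
MRP = 5.97% − 2.93% = 3.04%
E(R_P) = R_f + β_P × MRP = 2.93% + 0.6902 × 3.04% = 5.03%

5.03%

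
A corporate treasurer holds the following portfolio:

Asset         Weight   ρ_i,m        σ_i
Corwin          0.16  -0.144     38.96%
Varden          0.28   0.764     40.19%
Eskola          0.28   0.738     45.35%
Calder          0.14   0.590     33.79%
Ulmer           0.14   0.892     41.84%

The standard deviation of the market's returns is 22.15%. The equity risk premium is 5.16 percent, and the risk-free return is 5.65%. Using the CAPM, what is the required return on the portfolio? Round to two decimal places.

β_Corwin = -0.144 × 38.96% / 22.15% = -0.2533
β_Varden = 0.764 × 40.19% / 22.15% = 1.3862
β_Eskola = 0.738 × 45.35% / 22.15% = 1.5110
β_Calder = 0.590 × 33.79% / 22.15% = 0.9000
β_Ulmer = 0.892 × 41.84% / 22.15% = 1.6849
β_P = Σ w_i β_i = 0.16×-0.2533 + 0.28×1.3862 + 0.28×1.5110 + 0.14×0.9000 + 0.14×1.6849 = 1.1326
E(R_P) = R_f + β_P × MRP = 5.65% + 1.1326 × 5.16% = 11.49%

11.49%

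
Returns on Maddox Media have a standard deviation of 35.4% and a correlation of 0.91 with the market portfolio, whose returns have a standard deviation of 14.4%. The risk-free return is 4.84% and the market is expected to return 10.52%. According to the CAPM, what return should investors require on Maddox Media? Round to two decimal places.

β = ρ × σ_i / σ_m = 0.91 × 35.4% / 14.4% = 2.2371
MRP = 10.52% − 4.84% = 5.68%
E(R) = 4.84% + 2.2371 × 5.68% = 17.55%

17.55%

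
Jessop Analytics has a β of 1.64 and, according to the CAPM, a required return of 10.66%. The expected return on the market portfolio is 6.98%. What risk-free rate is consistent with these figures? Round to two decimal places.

1.23%

E(R) = R_f + β(E(R_m) − R_f) = R_f(1 − β) + β·E(R_m)
10.66% = R_f × (1 − 1.64) + 1.64 × 6.98%
10.66% = R_f × -0.64 + 11.4472%
R_f = (10.66% − 11.4472%) / -0.64 = 1.23%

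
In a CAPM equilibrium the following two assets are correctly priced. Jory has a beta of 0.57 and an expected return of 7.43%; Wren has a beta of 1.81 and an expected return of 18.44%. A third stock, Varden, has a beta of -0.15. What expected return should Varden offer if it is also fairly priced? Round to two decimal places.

1.04%

MRP (SML slope) = (18.44% − 7.43%) / (1.81 − 0.57) = 11.01% / 1.24 = 8.8790%
R_f (intercept) = 7.43% − 0.57 × 8.8790% = 2.3690%
E(R_Varden) = R_f + β × MRP = 2.3690% + -0.15 × 8.8790% = 1.04%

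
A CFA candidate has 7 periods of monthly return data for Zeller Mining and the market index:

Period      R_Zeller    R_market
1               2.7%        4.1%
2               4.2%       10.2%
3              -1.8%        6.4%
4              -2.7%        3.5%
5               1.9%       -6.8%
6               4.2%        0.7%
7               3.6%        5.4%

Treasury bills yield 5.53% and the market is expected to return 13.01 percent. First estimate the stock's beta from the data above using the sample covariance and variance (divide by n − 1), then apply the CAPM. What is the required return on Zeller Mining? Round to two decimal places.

Mean R_i = (2.7 + 4.2 − 1.8 − 2.7 + 1.9 + 4.2 + 3.6) / 7 = 1.7286%
Mean R_m = (4.1 + 10.2 + 6.4 + 3.5 − 6.8 + 0.7 + 5.4) / 7 = 3.3571%
Σ(R_i − R̄_i)(R_m − R̄_m) = 1.7786  ⇒  Cov = 1.7786 / 6 = 0.2964
Σ(R_m − R̄_m)² = 171.0571  ⇒  Var(R_m) = 171.0571 / 6 = 28.5095
β = Cov / Var(R_m) = 0.2964 / 28.5095 = 0.0104
MRP = 13.01% − 5.53% = 7.48%
E(R) = R_f + β × MRP = 5.53% + 0.0104 × 7.48% = 5.61%

5.61%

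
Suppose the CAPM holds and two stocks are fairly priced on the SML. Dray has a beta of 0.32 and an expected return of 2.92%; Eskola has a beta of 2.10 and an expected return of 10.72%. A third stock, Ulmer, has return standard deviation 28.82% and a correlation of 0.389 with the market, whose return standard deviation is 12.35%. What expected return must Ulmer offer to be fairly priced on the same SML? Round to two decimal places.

5.50%

MRP = (10.72% − 2.92%) / (2.10 − 0.32) = 4.3820%
R_f = 2.92% − 0.32 × 4.3820% = 1.5178%
β_Ulmer = ρ·σ_i/σ_m = 0.389 × 28.82 / 12.35 = 0.9078
E(R_Ulmer) = R_f + β × MRP = 1.5178% + 0.9078 × 4.3820% = 5.50%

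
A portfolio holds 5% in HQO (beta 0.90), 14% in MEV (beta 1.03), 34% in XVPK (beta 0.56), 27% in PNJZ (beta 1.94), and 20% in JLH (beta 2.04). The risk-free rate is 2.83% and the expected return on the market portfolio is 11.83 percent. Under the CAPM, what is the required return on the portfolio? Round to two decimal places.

β_P = Σ w_i β_i = 0.05×0.90 + 0.14×1.03 + 0.34×0.56 + 0.27×1.94 + 0.20×2.04 = 1.3114
MRP = 11.83% − 2.83% = 9.00%
E(R_P) = R_f + β_P × MRP = 2.83% + 1.3114 × 9.00% = 14.63%

14.63%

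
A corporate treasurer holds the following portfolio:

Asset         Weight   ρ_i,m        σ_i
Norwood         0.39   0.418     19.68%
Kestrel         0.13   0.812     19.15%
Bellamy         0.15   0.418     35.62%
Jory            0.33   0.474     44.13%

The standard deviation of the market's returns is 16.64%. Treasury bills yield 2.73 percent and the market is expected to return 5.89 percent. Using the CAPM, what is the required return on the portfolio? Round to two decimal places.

β_Norwood = 0.418 × 19.68% / 16.64% = 0.4944
β_Kestrel = 0.812 × 19.15% / 16.64% = 0.9345
β_Bellamy = 0.418 × 35.62% / 16.64% = 0.8948
β_Jory = 0.474 × 44.13% / 16.64% = 1.2571
β_P = Σ w_i β_i = 0.39×0.4944 + 0.13×0.9345 + 0.15×0.8948 + 0.33×1.2571 = 0.8634
MRP = 5.89% − 2.73% = 3.16%
E(R_P) = R_f + β_P × MRP = 2.73% + 0.8634 × 3.16% = 5.46%

5.46%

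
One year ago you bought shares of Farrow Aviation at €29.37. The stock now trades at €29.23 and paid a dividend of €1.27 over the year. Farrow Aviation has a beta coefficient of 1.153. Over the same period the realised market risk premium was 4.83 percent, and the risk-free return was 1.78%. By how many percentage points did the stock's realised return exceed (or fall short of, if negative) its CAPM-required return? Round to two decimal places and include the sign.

-3.50%

Realised HPR = (P1 + D1 − P0) / P0 = (29.23 + 1.27 − 29.37) / 29.37 = 1.13 / 29.37 = 3.8475%
CAPM required = R_f + β·MRP = 1.78% + 1.153 × 4.83% = 7.34899%
α = realised − required = 3.8475% − 7.34899% = -3.50%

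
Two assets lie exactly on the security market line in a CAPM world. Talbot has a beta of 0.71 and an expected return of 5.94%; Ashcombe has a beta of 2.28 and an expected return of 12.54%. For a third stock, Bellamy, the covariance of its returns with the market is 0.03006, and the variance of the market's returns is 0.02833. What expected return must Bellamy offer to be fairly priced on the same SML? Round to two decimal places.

7.42%

MRP = (12.54% − 5.94%) / (2.28 − 0.71) = 4.2038%
R_f = 5.94% − 0.71 × 4.2038% = 2.9553%
β_Bellamy = Cov / Var(R_m) = 0.03006 / 0.02833 = 1.0611
E(R_Bellamy) = R_f + β × MRP = 2.9553% + 1.0611 × 4.2038% = 7.42%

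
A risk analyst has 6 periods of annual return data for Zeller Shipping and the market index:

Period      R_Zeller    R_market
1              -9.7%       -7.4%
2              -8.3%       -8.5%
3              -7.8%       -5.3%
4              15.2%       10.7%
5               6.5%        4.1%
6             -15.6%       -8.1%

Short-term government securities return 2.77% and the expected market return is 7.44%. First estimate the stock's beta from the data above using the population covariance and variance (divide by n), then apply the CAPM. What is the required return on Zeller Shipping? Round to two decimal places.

9.43%

Mean R_i = (-9.7 − 8.3 − 7.8 + 15.2 + 6.5 − 15.6) / 6 = -3.2833%
Mean R_m = (-7.4 − 8.5 − 5.3 + 10.7 + 4.1 − 8.1) / 6 = -2.4167%
Σ(R_i − R̄_i)(R_m − R̄_m) = 451.7117  ⇒  Cov = 451.7117 / 6 = 75.2853
Σ(R_m − R̄_m)² = 316.9683  ⇒  Var(R_m) = 316.9683 / 6 = 52.8281
β = Cov / Var(R_m) = 75.2853 / 52.8281 = 1.4251
MRP = 7.44% − 2.77% = 4.67%
E(R) = R_f + β × MRP = 2.77% + 1.4251 × 4.67% = 9.43%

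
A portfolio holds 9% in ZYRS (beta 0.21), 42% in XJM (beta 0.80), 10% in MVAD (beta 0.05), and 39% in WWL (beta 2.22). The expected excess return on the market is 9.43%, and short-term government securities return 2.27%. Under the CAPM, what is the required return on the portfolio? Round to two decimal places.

β_P = Σ w_i β_i = 0.09×0.21 + 0.42×0.80 + 0.10×0.05 + 0.39×2.22 = 1.2257
E(R_P) = R_f + β_P × MRP = 2.27% + 1.2257 × 9.43% = 13.83%

13.83%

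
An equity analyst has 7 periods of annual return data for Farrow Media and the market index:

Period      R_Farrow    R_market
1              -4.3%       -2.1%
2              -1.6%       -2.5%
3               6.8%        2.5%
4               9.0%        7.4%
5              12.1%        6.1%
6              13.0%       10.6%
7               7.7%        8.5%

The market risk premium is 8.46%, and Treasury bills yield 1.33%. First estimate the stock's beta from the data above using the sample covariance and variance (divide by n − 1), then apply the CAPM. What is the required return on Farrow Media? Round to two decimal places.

11.21%

Mean R_i = (-4.3 − 1.6 + 6.8 + 9.0 + 12.1 + 13.0 + 7.7) / 7 = 6.1000%
Mean R_m = (-2.1 − 2.5 + 2.5 + 7.4 + 6.1 + 10.6 + 8.5) / 7 = 4.3571%
Σ(R_i − R̄_i)(R_m − R̄_m) = 187.6400  ⇒  Cov = 187.6400 / 6 = 31.2733
Σ(R_m − R̄_m)² = 160.5971  ⇒  Var(R_m) = 160.5971 / 6 = 26.7662
β = Cov / Var(R_m) = 31.2733 / 26.7662 = 1.1684
E(R) = R_f + β × MRP = 1.33% + 1.1684 × 8.46% = 11.21%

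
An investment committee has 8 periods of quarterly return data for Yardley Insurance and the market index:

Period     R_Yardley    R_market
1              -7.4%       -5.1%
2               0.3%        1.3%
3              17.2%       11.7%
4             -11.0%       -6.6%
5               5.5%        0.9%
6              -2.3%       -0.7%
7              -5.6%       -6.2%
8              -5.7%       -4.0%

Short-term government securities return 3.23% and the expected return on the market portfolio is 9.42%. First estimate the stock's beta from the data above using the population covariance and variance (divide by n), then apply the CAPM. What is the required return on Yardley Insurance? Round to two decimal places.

Mean R_i = (-7.4 + 0.3 + 17.2 − 11.0 + 5.5 − 2.3 − 5.6 − 5.7) / 8 = -1.1250%
Mean R_m = (-5.1 + 1.3 + 11.7 − 6.6 + 0.9 − 0.7 − 6.2 − 4.0) / 8 = -1.0875%
Σ(R_i − R̄_i)(R_m − R̄_m) = 366.2625  ⇒  Cov = 366.2625 / 8 = 45.7828
Σ(R_m − R̄_m)² = 254.4288  ⇒  Var(R_m) = 254.4288 / 8 = 31.8036
β = Cov / Var(R_m) = 45.7828 / 31.8036 = 1.4395
MRP = 9.42% − 3.23% = 6.19%
E(R) = R_f + β × MRP = 3.23% + 1.4395 × 6.19% = 12.14%

12.14%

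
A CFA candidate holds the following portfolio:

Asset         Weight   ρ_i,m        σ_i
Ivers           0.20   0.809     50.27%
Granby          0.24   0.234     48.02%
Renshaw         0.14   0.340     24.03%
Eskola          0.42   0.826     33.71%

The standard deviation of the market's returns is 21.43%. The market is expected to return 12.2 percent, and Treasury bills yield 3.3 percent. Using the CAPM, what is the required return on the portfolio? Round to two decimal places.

β_Ivers = 0.809 × 50.27% / 21.43% = 1.8977
β_Granby = 0.234 × 48.02% / 21.43% = 0.5243
β_Renshaw = 0.340 × 24.03% / 21.43% = 0.3813
β_Eskola = 0.826 × 33.71% / 21.43% = 1.2993
β_P = Σ w_i β_i = 0.20×1.8977 + 0.24×0.5243 + 0.14×0.3813 + 0.42×1.2993 = 1.1045
MRP = 12.2% − 3.3% = 8.90%
E(R_P) = R_f + β_P × MRP = 3.3% + 1.1045 × 8.9% = 13.13%

13.13%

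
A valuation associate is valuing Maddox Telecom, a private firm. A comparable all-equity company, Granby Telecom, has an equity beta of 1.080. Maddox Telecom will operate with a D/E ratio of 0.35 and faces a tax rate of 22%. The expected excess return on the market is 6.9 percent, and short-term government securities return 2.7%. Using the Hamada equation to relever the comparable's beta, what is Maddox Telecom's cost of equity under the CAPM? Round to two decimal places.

β_L = β_U × [1 + (1 − t)(D/E)] = 1.080 × [1 + (1 − 0.22) × 0.35]
    = 1.080 × [1 + 0.78 × 0.35] = 1.080 × 1.2730 = 1.3748
E(R) = R_f + β_L × MRP = 2.7% + 1.3748 × 6.9% = 12.19%

12.19%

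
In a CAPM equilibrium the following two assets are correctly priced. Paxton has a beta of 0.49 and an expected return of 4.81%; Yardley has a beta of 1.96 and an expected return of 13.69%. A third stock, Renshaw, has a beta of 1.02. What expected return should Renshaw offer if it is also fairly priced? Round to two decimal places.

MRP (SML slope) = (13.69% − 4.81%) / (1.96 − 0.49) = 8.88% / 1.47 = 6.0408%
R_f (intercept) = 4.81% − 0.49 × 6.0408% = 1.8500%
E(R_Renshaw) = R_f + β × MRP = 1.8500% + 1.02 × 6.0408% = 8.01%

8.01%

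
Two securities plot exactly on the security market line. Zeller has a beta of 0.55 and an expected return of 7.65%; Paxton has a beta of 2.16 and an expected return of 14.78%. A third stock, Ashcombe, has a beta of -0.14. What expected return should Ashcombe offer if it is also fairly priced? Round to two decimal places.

MRP (SML slope) = (14.78% − 7.65%) / (2.16 − 0.55) = 7.13% / 1.61 = 4.4286%
R_f (intercept) = 7.65% − 0.55 × 4.4286% = 5.2143%
E(R_Ashcombe) = R_f + β × MRP = 5.2143% + -0.14 × 4.4286% = 4.59%

4.59%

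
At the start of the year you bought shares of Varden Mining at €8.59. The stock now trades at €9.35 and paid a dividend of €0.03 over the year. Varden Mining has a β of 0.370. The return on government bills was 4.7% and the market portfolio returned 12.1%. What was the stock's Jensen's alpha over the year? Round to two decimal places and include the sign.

Realised HPR = (P1 + D1 − P0) / P0 = (9.35 + 0.03 − 8.59) / 8.59 = 0.79 / 8.59 = 9.1967%
MRP = 12.1% − 4.7% = 7.40%
CAPM required = R_f + β·MRP = 4.7% + 0.370 × 7.4% = 7.4380%
α = realised − required = 9.1967% − 7.4380% = +1.76%

+1.76%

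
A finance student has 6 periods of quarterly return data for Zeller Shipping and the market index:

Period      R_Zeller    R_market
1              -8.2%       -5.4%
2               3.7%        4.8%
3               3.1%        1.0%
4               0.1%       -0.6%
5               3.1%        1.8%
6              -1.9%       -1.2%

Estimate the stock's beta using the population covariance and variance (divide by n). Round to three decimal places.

1.253

Mean R_i = (-8.2 + 3.7 + 3.1 + 0.1 + 3.1 − 1.9) / 6 = -0.0167%
Mean R_m = (-5.4 + 4.8 + 1.0 − 0.6 + 1.8 − 1.2) / 6 = 0.0667%
Σ(R_i − R̄_i)(R_m − R̄_m) = 72.9467  ⇒  Cov = 72.9467 / 6 = 12.1578
Σ(R_m − R̄_m)² = 58.2133  ⇒  Var(R_m) = 58.2133 / 6 = 9.7022
β = Cov / Var(R_m) = 12.1578 / 9.7022 = 1.2531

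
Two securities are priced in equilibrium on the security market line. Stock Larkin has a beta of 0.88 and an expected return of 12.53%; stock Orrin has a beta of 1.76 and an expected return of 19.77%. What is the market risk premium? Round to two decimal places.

Both satisfy E(R) = R_f + β·MRP, so the slope of the SML is
MRP = (19.77% − 12.53%) / (1.76 − 0.88) = 7.24% / 0.88 = 8.2273%

8.23%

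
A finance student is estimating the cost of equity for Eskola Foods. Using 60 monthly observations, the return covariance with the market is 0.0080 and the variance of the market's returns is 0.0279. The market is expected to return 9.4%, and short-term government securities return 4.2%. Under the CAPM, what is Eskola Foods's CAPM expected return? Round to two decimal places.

β = Cov(R_i, R_m) / Var(R_m) = 0.0080 / 0.0279 = 0.2867
MRP = 9.4% − 4.2% = 5.20%
E(R) = R_f + β × MRP = 4.2% + 0.2867 × 5.2% = 5.69%

5.69%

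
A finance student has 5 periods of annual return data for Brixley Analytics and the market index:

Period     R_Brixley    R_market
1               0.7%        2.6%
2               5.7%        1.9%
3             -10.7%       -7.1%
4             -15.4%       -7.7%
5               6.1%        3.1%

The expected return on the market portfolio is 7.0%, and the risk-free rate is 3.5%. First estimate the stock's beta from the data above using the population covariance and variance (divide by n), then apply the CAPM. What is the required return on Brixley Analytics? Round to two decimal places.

9.56%

Mean R_i = (0.7 + 5.7 − 10.7 − 15.4 + 6.1) / 5 = -2.7200%
Mean R_m = (2.6 + 1.9 − 7.1 − 7.7 + 3.1) / 5 = -1.4400%
Σ(R_i − R̄_i)(R_m − R̄_m) = 206.5260  ⇒  Cov = 206.5260 / 5 = 41.3052
Σ(R_m − R̄_m)² = 119.3120  ⇒  Var(R_m) = 119.3120 / 5 = 23.8624
β = Cov / Var(R_m) = 41.3052 / 23.8624 = 1.7310
MRP = 7.0% − 3.5% = 3.50%
E(R) = R_f + β × MRP = 3.5% + 1.7310 × 3.5% = 9.56%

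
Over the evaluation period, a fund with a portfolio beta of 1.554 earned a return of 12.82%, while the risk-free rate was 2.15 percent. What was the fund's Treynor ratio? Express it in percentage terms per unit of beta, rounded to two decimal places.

6.87%

Treynor = (R_P − R_f) / β_P = (12.82% − 2.15%) / 1.5540 = 10.67% / 1.5540 = 6.87%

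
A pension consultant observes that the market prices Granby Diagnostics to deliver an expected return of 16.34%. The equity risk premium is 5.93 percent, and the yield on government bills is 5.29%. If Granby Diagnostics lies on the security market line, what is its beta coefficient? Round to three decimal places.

β = (E(R) − R_f) / MRP = (16.34% − 5.29%) / 5.93% = 11.05% / 5.93% = 1.863

1.863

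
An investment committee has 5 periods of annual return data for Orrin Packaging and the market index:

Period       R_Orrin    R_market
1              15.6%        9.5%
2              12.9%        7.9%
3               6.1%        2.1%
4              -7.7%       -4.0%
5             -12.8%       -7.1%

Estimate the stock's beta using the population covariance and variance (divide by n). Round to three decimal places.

1.724

Mean R_i = (15.6 + 12.9 + 6.1 − 7.7 − 12.8) / 5 = 2.8200%
Mean R_m = (9.5 + 7.9 + 2.1 − 4.0 − 7.1) / 5 = 1.6800%
Σ(R_i − R̄_i)(R_m − R̄_m) = 360.9120  ⇒  Cov = 360.9120 / 5 = 72.1824
Σ(R_m − R̄_m)² = 209.3680  ⇒  Var(R_m) = 209.3680 / 5 = 41.8736
β = Cov / Var(R_m) = 72.1824 / 41.8736 = 1.7238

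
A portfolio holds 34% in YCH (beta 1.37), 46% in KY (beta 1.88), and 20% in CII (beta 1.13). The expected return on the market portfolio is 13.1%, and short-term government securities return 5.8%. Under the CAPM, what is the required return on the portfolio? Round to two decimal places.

β_P = Σ w_i β_i = 0.34×1.37 + 0.46×1.88 + 0.20×1.13 = 1.5566
MRP = 13.1% − 5.8% = 7.30%
E(R_P) = R_f + β_P × MRP = 5.8% + 1.5566 × 7.3% = 17.16%

17.16%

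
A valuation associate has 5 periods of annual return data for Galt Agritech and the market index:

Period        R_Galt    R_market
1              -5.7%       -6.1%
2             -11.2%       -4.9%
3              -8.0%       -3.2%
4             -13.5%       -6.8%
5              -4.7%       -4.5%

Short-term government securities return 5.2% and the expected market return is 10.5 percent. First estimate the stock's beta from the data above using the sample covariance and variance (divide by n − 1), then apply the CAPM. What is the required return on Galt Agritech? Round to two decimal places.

Mean R_i = (-5.7 − 11.2 − 8.0 − 13.5 − 4.7) / 5 = -8.6200%
Mean R_m = (-6.1 − 4.9 − 3.2 − 6.8 − 4.5) / 5 = -5.1000%
Σ(R_i − R̄_i)(R_m − R̄_m) = 8.3900  ⇒  Cov = 8.3900 / 4 = 2.0975
Σ(R_m − R̄_m)² = 7.9000  ⇒  Var(R_m) = 7.9000 / 4 = 1.9750
β = Cov / Var(R_m) = 2.0975 / 1.9750 = 1.0620
MRP = 10.5% − 5.2% = 5.30%
E(R) = R_f + β × MRP = 5.2% + 1.0620 × 5.3% = 10.83%

10.83%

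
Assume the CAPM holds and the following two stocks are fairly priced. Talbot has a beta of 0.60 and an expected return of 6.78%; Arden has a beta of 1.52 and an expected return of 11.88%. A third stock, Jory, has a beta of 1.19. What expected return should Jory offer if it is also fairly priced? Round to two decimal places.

10.05%

MRP (SML slope) = (11.88% − 6.78%) / (1.52 − 0.60) = 5.10% / 0.92 = 5.5435%
R_f (intercept) = 6.78% − 0.60 × 5.5435% = 3.4539%
E(R_Jory) = R_f + β × MRP = 3.4539% + 1.19 × 5.5435% = 10.05%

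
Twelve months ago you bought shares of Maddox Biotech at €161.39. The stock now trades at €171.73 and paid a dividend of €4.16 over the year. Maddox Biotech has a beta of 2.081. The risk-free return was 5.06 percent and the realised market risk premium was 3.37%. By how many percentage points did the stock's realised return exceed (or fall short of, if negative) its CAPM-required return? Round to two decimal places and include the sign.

-3.09%

Realised HPR = (P1 + D1 − P0) / P0 = (171.73 + 4.16 − 161.39) / 161.39 = 14.50 / 161.39 = 8.9844%
CAPM required = R_f + β·MRP = 5.06% + 2.081 × 3.37% = 12.07297%
α = realised − required = 8.9844% − 12.07297% = -3.09%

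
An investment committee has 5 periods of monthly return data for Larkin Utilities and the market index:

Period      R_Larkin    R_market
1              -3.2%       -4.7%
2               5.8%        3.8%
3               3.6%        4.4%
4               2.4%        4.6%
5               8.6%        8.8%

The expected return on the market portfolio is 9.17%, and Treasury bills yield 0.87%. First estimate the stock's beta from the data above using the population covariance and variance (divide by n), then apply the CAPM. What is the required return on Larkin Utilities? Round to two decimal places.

7.82%

Mean R_i = (-3.2 + 5.8 + 3.6 + 2.4 + 8.6) / 5 = 3.4400%
Mean R_m = (-4.7 + 3.8 + 4.4 + 4.6 + 8.8) / 5 = 3.3800%
Σ(R_i − R̄_i)(R_m − R̄_m) = 81.5040  ⇒  Cov = 81.5040 / 5 = 16.3008
Σ(R_m − R̄_m)² = 97.3680  ⇒  Var(R_m) = 97.3680 / 5 = 19.4736
β = Cov / Var(R_m) = 16.3008 / 19.4736 = 0.8371
MRP = 9.17% − 0.87% = 8.30%
E(R) = R_f + β × MRP = 0.87% + 0.8371 × 8.30% = 7.82%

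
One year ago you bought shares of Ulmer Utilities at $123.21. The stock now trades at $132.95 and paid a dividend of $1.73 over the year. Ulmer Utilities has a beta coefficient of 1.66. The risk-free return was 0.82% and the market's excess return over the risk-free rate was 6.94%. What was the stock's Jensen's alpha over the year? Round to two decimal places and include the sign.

Realised HPR = (P1 + D1 − P0) / P0 = (132.95 + 1.73 − 123.21) / 123.21 = 11.47 / 123.21 = 9.3093%
CAPM required = R_f + β·MRP = 0.82% + 1.66 × 6.94% = 12.3404%
α = realised − required = 9.3093% − 12.3404% = -3.03%

-3.03%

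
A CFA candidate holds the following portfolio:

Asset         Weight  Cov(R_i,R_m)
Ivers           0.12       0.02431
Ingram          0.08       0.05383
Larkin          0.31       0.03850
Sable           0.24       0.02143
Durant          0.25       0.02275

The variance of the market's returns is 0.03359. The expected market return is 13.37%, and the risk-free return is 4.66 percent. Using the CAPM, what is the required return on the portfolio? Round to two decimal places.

12.44%

β_Ivers = 0.02431 / 0.03359 = 0.7237
β_Ingram = 0.05383 / 0.03359 = 1.6026
β_Larkin = 0.03850 / 0.03359 = 1.1462
β_Sable = 0.02143 / 0.03359 = 0.6380
β_Durant = 0.02275 / 0.03359 = 0.6773
β_P = Σ w_i β_i = 0.12×0.7237 + 0.08×1.6026 + 0.31×1.1462 + 0.24×0.6380 + 0.25×0.6773 = 0.8928
MRP = 13.37% − 4.66% = 8.71%
E(R_P) = R_f + β_P × MRP = 4.66% + 0.8928 × 8.71% = 12.44%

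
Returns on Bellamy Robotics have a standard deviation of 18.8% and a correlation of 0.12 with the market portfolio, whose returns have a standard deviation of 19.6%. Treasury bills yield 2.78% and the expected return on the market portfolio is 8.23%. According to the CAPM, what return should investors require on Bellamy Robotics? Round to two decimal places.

β = ρ × σ_i / σ_m = 0.12 × 18.8% / 19.6% = 0.1151
MRP = 8.23% − 2.78% = 5.45%
E(R) = 2.78% + 0.1151 × 5.45% = 3.41%

3.41%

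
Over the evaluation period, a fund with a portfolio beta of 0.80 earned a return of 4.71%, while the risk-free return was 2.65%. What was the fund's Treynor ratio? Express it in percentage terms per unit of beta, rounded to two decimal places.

Treynor = (R_P − R_f) / β_P = (4.71% − 2.65%) / 0.8000 = 2.06% / 0.8000 = 2.58%

2.58%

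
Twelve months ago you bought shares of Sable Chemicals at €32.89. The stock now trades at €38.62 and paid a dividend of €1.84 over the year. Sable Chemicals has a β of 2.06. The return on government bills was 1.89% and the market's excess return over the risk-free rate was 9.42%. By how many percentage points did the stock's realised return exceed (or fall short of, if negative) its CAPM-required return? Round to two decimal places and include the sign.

Realised HPR = (P1 + D1 − P0) / P0 = (38.62 + 1.84 − 32.89) / 32.89 = 7.57 / 32.89 = 23.0161%
CAPM required = R_f + β·MRP = 1.89% + 2.06 × 9.42% = 21.2952%
α = realised − required = 23.0161% − 21.2952% = +1.72%

+1.72%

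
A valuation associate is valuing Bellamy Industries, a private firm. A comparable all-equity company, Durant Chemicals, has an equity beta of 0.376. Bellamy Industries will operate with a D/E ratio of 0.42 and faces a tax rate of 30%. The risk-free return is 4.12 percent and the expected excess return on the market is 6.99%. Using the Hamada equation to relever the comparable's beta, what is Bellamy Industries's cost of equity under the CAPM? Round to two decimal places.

β_L = β_U × [1 + (1 − t)(D/E)] = 0.376 × [1 + (1 − 0.30) × 0.42]
    = 0.376 × [1 + 0.70 × 0.42] = 0.376 × 1.2940 = 0.4865
E(R) = R_f + β_L × MRP = 4.12% + 0.4865 × 6.99% = 7.52%

7.52%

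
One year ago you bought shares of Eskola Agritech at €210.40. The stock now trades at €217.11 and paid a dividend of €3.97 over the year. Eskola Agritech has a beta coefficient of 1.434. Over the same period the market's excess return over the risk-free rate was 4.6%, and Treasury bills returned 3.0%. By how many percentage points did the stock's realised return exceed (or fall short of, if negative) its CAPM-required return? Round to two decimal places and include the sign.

Realised HPR = (P1 + D1 − P0) / P0 = (217.11 + 3.97 − 210.40) / 210.40 = 10.68 / 210.40 = 5.0760%
CAPM required = R_f + β·MRP = 3.0% + 1.434 × 4.6% = 9.5964%
α = realised − required = 5.0760% − 9.5964% = -4.52%

-4.52%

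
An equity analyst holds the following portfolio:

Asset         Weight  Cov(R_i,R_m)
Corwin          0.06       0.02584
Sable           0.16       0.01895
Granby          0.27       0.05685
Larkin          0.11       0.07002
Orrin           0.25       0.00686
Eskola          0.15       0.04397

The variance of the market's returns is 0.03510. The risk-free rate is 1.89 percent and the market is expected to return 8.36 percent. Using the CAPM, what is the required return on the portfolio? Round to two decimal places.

β_Corwin = 0.02584 / 0.03510 = 0.7362
β_Sable = 0.01895 / 0.03510 = 0.5399
β_Granby = 0.05685 / 0.03510 = 1.6197
β_Larkin = 0.07002 / 0.03510 = 1.9949
β_Orrin = 0.00686 / 0.03510 = 0.1954
β_Eskola = 0.04397 / 0.03510 = 1.2527
β_P = Σ w_i β_i = 0.06×0.7362 + 0.16×0.5399 + 0.27×1.6197 + 0.11×1.9949 + 0.25×0.1954 + 0.15×1.2527 = 1.0241
MRP = 8.36% − 1.89% = 6.47%
E(R_P) = R_f + β_P × MRP = 1.89% + 1.0241 × 6.47% = 8.52%

8.52%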